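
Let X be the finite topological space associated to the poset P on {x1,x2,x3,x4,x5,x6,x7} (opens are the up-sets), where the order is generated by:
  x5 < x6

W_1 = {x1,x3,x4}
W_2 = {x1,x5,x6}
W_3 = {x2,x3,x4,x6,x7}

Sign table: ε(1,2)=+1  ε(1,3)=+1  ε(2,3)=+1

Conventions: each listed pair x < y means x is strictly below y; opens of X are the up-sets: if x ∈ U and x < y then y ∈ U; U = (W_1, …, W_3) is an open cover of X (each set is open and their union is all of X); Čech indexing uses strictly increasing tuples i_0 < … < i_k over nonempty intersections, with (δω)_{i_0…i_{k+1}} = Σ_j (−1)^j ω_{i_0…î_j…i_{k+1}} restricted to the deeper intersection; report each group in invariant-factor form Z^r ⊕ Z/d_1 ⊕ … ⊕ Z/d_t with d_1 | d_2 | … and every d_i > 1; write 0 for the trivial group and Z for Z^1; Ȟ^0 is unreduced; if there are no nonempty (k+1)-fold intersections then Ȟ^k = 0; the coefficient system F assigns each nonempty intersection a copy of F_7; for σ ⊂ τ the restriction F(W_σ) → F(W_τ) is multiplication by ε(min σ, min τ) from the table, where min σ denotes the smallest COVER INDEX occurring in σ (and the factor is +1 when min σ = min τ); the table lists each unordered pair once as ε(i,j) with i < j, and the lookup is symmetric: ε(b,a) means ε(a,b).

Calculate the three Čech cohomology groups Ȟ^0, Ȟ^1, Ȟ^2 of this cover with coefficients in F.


intersection data:
  W12={x1} W13={x3,x4} W23={x6}
C dims 3,3; δ0: rk_F7 2
Ȟ^0 = (3 − 2) − 0 = 1, so Ȟ^0 ≅ Z/7
Ȟ^1 = (3 − 0) − 2 = 1, so Ȟ^1 ≅ Z/7
Ȟ^2 = (0 − 0) − 0 = 0, so Ȟ^2 ≅ 0

Ȟ^0(U;F) ≅ Z/7, Ȟ^1(U;F) ≅ Z/7 and Ȟ^2(U;F) ≅ 0


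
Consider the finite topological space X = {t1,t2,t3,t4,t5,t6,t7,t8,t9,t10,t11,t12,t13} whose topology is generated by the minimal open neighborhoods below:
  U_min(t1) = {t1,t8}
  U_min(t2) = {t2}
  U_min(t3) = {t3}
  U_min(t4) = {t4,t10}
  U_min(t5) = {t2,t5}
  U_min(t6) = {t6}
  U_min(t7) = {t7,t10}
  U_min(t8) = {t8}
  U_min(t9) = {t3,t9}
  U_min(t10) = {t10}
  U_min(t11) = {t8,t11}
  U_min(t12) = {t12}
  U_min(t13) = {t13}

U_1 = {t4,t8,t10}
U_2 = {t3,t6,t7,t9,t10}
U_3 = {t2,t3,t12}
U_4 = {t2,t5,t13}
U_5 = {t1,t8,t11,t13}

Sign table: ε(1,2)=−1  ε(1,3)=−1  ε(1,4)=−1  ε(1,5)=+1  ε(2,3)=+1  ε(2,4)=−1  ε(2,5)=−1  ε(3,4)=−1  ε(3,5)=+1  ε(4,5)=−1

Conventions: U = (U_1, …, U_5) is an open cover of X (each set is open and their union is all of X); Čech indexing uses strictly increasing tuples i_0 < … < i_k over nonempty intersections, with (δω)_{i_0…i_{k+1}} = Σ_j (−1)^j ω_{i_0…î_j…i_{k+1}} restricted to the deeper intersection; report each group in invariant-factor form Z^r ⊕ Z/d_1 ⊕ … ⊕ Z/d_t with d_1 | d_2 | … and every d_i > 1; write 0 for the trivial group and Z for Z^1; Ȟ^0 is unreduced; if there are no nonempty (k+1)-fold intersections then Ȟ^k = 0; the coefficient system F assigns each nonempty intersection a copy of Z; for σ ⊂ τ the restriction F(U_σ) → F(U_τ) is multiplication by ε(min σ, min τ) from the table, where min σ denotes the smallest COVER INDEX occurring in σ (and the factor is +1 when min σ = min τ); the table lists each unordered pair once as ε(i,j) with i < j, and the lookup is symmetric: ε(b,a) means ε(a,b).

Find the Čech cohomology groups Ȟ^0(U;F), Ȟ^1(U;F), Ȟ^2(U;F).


Ȟ^0 = 0, Ȟ^1 = Z/2, Ȟ^2 = 0

nerve of the cover:
  U12={t10} U15={t8} U23={t3} U34={t2} U45={t13}
C dims 5,5; δ0: rk 5, SNF 1^4·2
Ȟ^0 = (5 − 5) − 0 = 0, so Ȟ^0 ≅ 0
Ȟ^1 = (5 − 0) − 5 = 0 plus torsion [2], so Ȟ^1 ≅ Z/2
Ȟ^2 = (0 − 0) − 0 = 0, so Ȟ^2 ≅ 0


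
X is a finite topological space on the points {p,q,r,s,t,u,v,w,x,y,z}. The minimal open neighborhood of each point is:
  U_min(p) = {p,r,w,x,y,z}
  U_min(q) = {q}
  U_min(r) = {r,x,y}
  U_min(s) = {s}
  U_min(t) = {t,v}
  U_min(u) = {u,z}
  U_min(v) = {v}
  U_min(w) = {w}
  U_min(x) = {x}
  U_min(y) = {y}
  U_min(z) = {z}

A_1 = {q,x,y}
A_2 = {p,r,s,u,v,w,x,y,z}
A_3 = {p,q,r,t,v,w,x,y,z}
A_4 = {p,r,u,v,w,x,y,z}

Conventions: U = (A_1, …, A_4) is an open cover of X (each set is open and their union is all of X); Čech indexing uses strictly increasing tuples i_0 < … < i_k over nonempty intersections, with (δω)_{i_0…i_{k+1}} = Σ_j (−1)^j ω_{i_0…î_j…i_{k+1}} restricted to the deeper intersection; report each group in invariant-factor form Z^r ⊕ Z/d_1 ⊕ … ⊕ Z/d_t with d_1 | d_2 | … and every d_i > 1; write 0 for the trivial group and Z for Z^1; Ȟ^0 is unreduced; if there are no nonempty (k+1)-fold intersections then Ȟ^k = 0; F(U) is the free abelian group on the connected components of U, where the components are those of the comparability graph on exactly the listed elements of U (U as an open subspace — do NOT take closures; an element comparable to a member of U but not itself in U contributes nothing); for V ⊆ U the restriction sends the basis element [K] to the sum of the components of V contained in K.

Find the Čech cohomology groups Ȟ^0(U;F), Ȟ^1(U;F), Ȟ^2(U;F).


cover nerve:
  A12={x,y} A13={q,x,y} A14={x,y} A23={p,r,v,w,x,y,z} A24={p,r,u,v,w,x,y,z} A34={p,r,v,w,x,y,z}
  A123={x,y} A124={x,y} A134={x,y} A234={p,r,v,w,x,y,z}
  A1234={x,y}
components per intersection:
  A1: {q} {x} {y}
  A2: {p,r,u,w,x,y,z} {s} {v}
  A3: {p,r,w,x,y,z} {q} {t,v}
  A4: {p,r,u,w,x,y,z} {v}
  A12: {x} {y}
  A13: {q} {x} {y}
  A14: {x} {y}
  A23: {p,r,w,x,y,z} {v}
  A24: {p,r,u,w,x,y,z} {v}
  A34: {p,r,w,x,y,z} {v}
  A123: {x} {y}
  A124: {x} {y}
  A134: {x} {y}
  A234: {p,r,w,x,y,z} {v}
  A1234: {x} {y}
C dims 11,13,8,2; δ0: rk 7, SNF 1^7; δ1: rk 6, SNF 1^6; δ2: rk 2, SNF 1^2
Ȟ^0: (11−7)−0=4 ⇒ Z^4
Ȟ^1: (13−6)−7=0 ⇒ 0
Ȟ^2: (8−2)−6=0 ⇒ 0

Ȟ^0(U;F) ≅ Z^4,  Ȟ^1(U;F) ≅ 0,  Ȟ^2(U;F) ≅ 0


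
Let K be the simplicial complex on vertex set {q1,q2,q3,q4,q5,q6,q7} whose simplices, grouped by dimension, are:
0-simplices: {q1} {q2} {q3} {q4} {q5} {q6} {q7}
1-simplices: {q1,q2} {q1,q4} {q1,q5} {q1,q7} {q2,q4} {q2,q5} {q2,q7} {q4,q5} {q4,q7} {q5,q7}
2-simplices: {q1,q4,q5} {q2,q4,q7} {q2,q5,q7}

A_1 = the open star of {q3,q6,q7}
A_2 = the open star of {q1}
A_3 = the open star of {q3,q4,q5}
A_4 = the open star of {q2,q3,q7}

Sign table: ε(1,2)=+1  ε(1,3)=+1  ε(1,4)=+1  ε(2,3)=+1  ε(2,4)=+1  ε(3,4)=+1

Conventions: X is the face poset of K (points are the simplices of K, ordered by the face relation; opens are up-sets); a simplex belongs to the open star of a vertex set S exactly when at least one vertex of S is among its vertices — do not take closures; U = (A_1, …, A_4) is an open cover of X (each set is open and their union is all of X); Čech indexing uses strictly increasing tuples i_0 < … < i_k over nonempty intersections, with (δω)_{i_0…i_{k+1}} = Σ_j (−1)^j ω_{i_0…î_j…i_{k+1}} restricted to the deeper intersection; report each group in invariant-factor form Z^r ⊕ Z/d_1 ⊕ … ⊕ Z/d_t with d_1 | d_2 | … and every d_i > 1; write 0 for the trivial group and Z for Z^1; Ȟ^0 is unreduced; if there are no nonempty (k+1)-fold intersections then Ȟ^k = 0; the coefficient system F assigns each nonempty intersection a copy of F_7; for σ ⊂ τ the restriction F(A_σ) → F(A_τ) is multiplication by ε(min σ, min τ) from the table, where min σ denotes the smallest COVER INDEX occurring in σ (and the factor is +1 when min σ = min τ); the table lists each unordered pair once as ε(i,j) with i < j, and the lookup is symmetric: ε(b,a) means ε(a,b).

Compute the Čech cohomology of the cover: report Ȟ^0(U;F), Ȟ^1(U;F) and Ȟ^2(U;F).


cover nerve:
  A1={{q3},{q6},{q7},{q1,q7},{q2,q7},{q4,q7},{q5,q7},{q2,q4,q7},{q2,q5,q7}} A2={{q1},{q1,q2},{q1,q4},{q1,q5},{q1,q7},{q1,q4,q5}} A3={{q3},{q4},{q5},{q1,q4},{q1,q5},{q2,q4},{q2,q5},{q4,q5},{q4,q7},{q5,q7},{q1,q4,q5},{q2,q4,q7},{q2,q5,q7}} A4={{q2},{q3},{q7},{q1,q2},{q1,q7},{q2,q4},{q2,q5},{q2,q7},{q4,q7},{q5,q7},{q2,q4,q7},{q2,q5,q7}}
  A12={{q1,q7}} A13={{q3},{q4,q7},{q5,q7},{q2,q4,q7},{q2,q5,q7}} A14={{q3},{q7},{q1,q7},{q2,q7},{q4,q7},{q5,q7},{q2,q4,q7},{q2,q5,q7}} A23={{q1,q4},{q1,q5},{q1,q4,q5}} A24={{q1,q2},{q1,q7}} A34={{q3},{q2,q4},{q2,q5},{q4,q7},{q5,q7},{q2,q4,q7},{q2,q5,q7}}
  A124={{q1,q7}} A134={{q3},{q4,q7},{q5,q7},{q2,q4,q7},{q2,q5,q7}}
C dims 4,6,2; δ0: rk_F7 3; δ1: rk_F7 2
Ȟ^0: (4−3)−0=1 ⇒ Z/7
Ȟ^1: (6−2)−3=1 ⇒ Z/7
Ȟ^2: (2−0)−2=0 ⇒ 0

Ȟ^0 = Z/7; Ȟ^1 = Z/7; Ȟ^2 = 0


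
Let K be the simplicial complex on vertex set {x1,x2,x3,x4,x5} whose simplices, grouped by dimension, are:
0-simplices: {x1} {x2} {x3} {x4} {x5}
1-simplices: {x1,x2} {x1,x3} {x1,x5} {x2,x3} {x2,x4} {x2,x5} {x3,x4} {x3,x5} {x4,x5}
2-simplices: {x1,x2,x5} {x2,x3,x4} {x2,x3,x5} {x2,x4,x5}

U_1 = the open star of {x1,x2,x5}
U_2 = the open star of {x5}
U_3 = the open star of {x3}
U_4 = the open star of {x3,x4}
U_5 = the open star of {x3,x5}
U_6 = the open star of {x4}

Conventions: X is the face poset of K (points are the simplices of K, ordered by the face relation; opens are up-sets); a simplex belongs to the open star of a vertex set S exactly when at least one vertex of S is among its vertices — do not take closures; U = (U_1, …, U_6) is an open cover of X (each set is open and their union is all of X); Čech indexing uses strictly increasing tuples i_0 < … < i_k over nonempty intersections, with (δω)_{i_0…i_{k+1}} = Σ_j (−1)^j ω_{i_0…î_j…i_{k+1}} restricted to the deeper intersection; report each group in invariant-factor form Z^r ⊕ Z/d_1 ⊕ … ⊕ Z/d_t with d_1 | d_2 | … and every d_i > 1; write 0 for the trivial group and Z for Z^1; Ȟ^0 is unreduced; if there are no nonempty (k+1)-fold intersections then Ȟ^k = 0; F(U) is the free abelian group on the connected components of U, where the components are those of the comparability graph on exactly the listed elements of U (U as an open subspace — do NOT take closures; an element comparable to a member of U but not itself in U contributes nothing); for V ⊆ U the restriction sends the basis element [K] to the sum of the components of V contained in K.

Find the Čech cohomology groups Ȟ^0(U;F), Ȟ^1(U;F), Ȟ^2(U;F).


Ȟ^0(U;F) ≅ Z, Ȟ^1(U;F) ≅ Z and Ȟ^2(U;F) ≅ 0

nerve simplices:
  U1={{x1},{x2},{x5},{x1,x2},{x1,x3},{x1,x5},{x2,x3},{x2,x4},{x2,x5},{x3,x5},{x4,x5},{x1,x2,x5},{x2,x3,x4},{x2,x3,x5},{x2,x4,x5}} U2={{x5},{x1,x5},{x2,x5},{x3,x5},{x4,x5},{x1,x2,x5},{x2,x3,x5},{x2,x4,x5}} U3={{x3},{x1,x3},{x2,x3},{x3,x4},{x3,x5},{x2,x3,x4},{x2,x3,x5}} U4={{x3},{x4},{x1,x3},{x2,x3},{x2,x4},{x3,x4},{x3,x5},{x4,x5},{x2,x3,x4},{x2,x3,x5},{x2,x4,x5}} U5={{x3},{x5},{x1,x3},{x1,x5},{x2,x3},{x2,x5},{x3,x4},{x3,x5},{x4,x5},{x1,x2,x5},{x2,x3,x4},{x2,x3,x5},{x2,x4,x5}} U6={{x4},{x2,x4},{x3,x4},{x4,x5},{x2,x3,x4},{x2,x4,x5}}
  U12={{x5},{x1,x5},{x2,x5},{x3,x5},{x4,x5},{x1,x2,x5},{x2,x3,x5},{x2,x4,x5}} U13={{x1,x3},{x2,x3},{x3,x5},{x2,x3,x4},{x2,x3,x5}} U14={{x1,x3},{x2,x3},{x2,x4},{x3,x5},{x4,x5},{x2,x3,x4},{x2,x3,x5},{x2,x4,x5}} U15={{x5},{x1,x3},{x1,x5},{x2,x3},{x2,x5},{x3,x5},{x4,x5},{x1,x2,x5},{x2,x3,x4},{x2,x3,x5},{x2,x4,x5}} U16={{x2,x4},{x4,x5},{x2,x3,x4},{x2,x4,x5}} U23={{x3,x5},{x2,x3,x5}} U24={{x3,x5},{x4,x5},{x2,x3,x5},{x2,x4,x5}} U25={{x5},{x1,x5},{x2,x5},{x3,x5},{x4,x5},{x1,x2,x5},{x2,x3,x5},{x2,x4,x5}} U26={{x4,x5},{x2,x4,x5}} U34={{x3},{x1,x3},{x2,x3},{x3,x4},{x3,x5},{x2,x3,x4},{x2,x3,x5}} U35={{x3},{x1,x3},{x2,x3},{x3,x4},{x3,x5},{x2,x3,x4},{x2,x3,x5}} U36={{x3,x4},{x2,x3,x4}} U45={{x3},{x1,x3},{x2,x3},{x3,x4},{x3,x5},{x4,x5},{x2,x3,x4},{x2,x3,x5},{x2,x4,x5}} U46={{x4},{x2,x4},{x3,x4},{x4,x5},{x2,x3,x4},{x2,x4,x5}} U56={{x3,x4},{x4,x5},{x2,x3,x4},{x2,x4,x5}}
  U123={{x3,x5},{x2,x3,x5}} U124={{x3,x5},{x4,x5},{x2,x3,x5},{x2,x4,x5}} U125={{x5},{x1,x5},{x2,x5},{x3,x5},{x4,x5},{x1,x2,x5},{x2,x3,x5},{x2,x4,x5}} U126={{x4,x5},{x2,x4,x5}} U134={{x1,x3},{x2,x3},{x3,x5},{x2,x3,x4},{x2,x3,x5}} U135={{x1,x3},{x2,x3},{x3,x5},{x2,x3,x4},{x2,x3,x5}} U136={{x2,x3,x4}} U145={{x1,x3},{x2,x3},{x3,x5},{x4,x5},{x2,x3,x4},{x2,x3,x5},{x2,x4,x5}} U146={{x2,x4},{x4,x5},{x2,x3,x4},{x2,x4,x5}} U156={{x4,x5},{x2,x3,x4},{x2,x4,x5}} U234={{x3,x5},{x2,x3,x5}} U235={{x3,x5},{x2,x3,x5}} U245={{x3,x5},{x4,x5},{x2,x3,x5},{x2,x4,x5}} U246={{x4,x5},{x2,x4,x5}} U256={{x4,x5},{x2,x4,x5}} U345={{x3},{x1,x3},{x2,x3},{x3,x4},{x3,x5},{x2,x3,x4},{x2,x3,x5}} U346={{x3,x4},{x2,x3,x4}} U356={{x3,x4},{x2,x3,x4}} U456={{x3,x4},{x4,x5},{x2,x3,x4},{x2,x4,x5}}
  U1234={{x3,x5},{x2,x3,x5}} U1235={{x3,x5},{x2,x3,x5}} U1245={{x3,x5},{x4,x5},{x2,x3,x5},{x2,x4,x5}} U1246={{x4,x5},{x2,x4,x5}} U1256={{x4,x5},{x2,x4,x5}} U1345={{x1,x3},{x2,x3},{x3,x5},{x2,x3,x4},{x2,x3,x5}} U1346={{x2,x3,x4}} U1356={{x2,x3,x4}} U1456={{x4,x5},{x2,x3,x4},{x2,x4,x5}} U2345={{x3,x5},{x2,x3,x5}} U2456={{x4,x5},{x2,x4,x5}} U3456={{x3,x4},{x2,x3,x4}}
  U12345={{x3,x5},{x2,x3,x5}} U12456={{x4,x5},{x2,x4,x5}} U13456={{x2,x3,x4}}
components per intersection:
  U1: {{x1},{x2},{x5},{x1,x2},{x1,x3},{x1,x5},{x2,x3},{x2,x4},{x2,x5},{x3,x5},{x4,x5},{x1,x2,x5},{x2,x3,x4},{x2,x3,x5},{x2,x4,x5}}
  U2: {{x5},{x1,x5},{x2,x5},{x3,x5},{x4,x5},{x1,x2,x5},{x2,x3,x5},{x2,x4,x5}}
  U3: {{x3},{x1,x3},{x2,x3},{x3,x4},{x3,x5},{x2,x3,x4},{x2,x3,x5}}
  U4: {{x3},{x4},{x1,x3},{x2,x3},{x2,x4},{x3,x4},{x3,x5},{x4,x5},{x2,x3,x4},{x2,x3,x5},{x2,x4,x5}}
  U5: {{x3},{x5},{x1,x3},{x1,x5},{x2,x3},{x2,x5},{x3,x4},{x3,x5},{x4,x5},{x1,x2,x5},{x2,x3,x4},{x2,x3,x5},{x2,x4,x5}}
  U6: {{x4},{x2,x4},{x3,x4},{x4,x5},{x2,x3,x4},{x2,x4,x5}}
  U12: {{x5},{x1,x5},{x2,x5},{x3,x5},{x4,x5},{x1,x2,x5},{x2,x3,x5},{x2,x4,x5}}
  U13: {{x1,x3}} {{x2,x3},{x3,x5},{x2,x3,x4},{x2,x3,x5}}
  U14: {{x1,x3}} {{x2,x3},{x2,x4},{x3,x5},{x4,x5},{x2,x3,x4},{x2,x3,x5},{x2,x4,x5}}
  U15: {{x5},{x1,x5},{x2,x3},{x2,x5},{x3,x5},{x4,x5},{x1,x2,x5},{x2,x3,x4},{x2,x3,x5},{x2,x4,x5}} {{x1,x3}}
  U16: {{x2,x4},{x4,x5},{x2,x3,x4},{x2,x4,x5}}
  U23: {{x3,x5},{x2,x3,x5}}
  U24: {{x3,x5},{x2,x3,x5}} {{x4,x5},{x2,x4,x5}}
  U25: {{x5},{x1,x5},{x2,x5},{x3,x5},{x4,x5},{x1,x2,x5},{x2,x3,x5},{x2,x4,x5}}
  U26: {{x4,x5},{x2,x4,x5}}
  U34: {{x3},{x1,x3},{x2,x3},{x3,x4},{x3,x5},{x2,x3,x4},{x2,x3,x5}}
  U35: {{x3},{x1,x3},{x2,x3},{x3,x4},{x3,x5},{x2,x3,x4},{x2,x3,x5}}
  U36: {{x3,x4},{x2,x3,x4}}
  U45: {{x3},{x1,x3},{x2,x3},{x3,x4},{x3,x5},{x2,x3,x4},{x2,x3,x5}} {{x4,x5},{x2,x4,x5}}
  U46: {{x4},{x2,x4},{x3,x4},{x4,x5},{x2,x3,x4},{x2,x4,x5}}
  U56: {{x3,x4},{x2,x3,x4}} {{x4,x5},{x2,x4,x5}}
  U123: {{x3,x5},{x2,x3,x5}}
  U124: {{x3,x5},{x2,x3,x5}} {{x4,x5},{x2,x4,x5}}
  U125: {{x5},{x1,x5},{x2,x5},{x3,x5},{x4,x5},{x1,x2,x5},{x2,x3,x5},{x2,x4,x5}}
  U126: {{x4,x5},{x2,x4,x5}}
  U134: {{x1,x3}} {{x2,x3},{x3,x5},{x2,x3,x4},{x2,x3,x5}}
  U135: {{x1,x3}} {{x2,x3},{x3,x5},{x2,x3,x4},{x2,x3,x5}}
  U136: {{x2,x3,x4}}
  U145: {{x1,x3}} {{x2,x3},{x3,x5},{x2,x3,x4},{x2,x3,x5}} {{x4,x5},{x2,x4,x5}}
  U146: {{x2,x4},{x4,x5},{x2,x3,x4},{x2,x4,x5}}
  U156: {{x4,x5},{x2,x4,x5}} {{x2,x3,x4}}
  U234: {{x3,x5},{x2,x3,x5}}
  U235: {{x3,x5},{x2,x3,x5}}
  U245: {{x3,x5},{x2,x3,x5}} {{x4,x5},{x2,x4,x5}}
  U246: {{x4,x5},{x2,x4,x5}}
  U256: {{x4,x5},{x2,x4,x5}}
  U345: {{x3},{x1,x3},{x2,x3},{x3,x4},{x3,x5},{x2,x3,x4},{x2,x3,x5}}
  U346: {{x3,x4},{x2,x3,x4}}
  U356: {{x3,x4},{x2,x3,x4}}
  U456: {{x3,x4},{x2,x3,x4}} {{x4,x5},{x2,x4,x5}}
  U1234: {{x3,x5},{x2,x3,x5}}
  U1235: {{x3,x5},{x2,x3,x5}}
  U1245: {{x3,x5},{x2,x3,x5}} {{x4,x5},{x2,x4,x5}}
  U1246: {{x4,x5},{x2,x4,x5}}
  U1256: {{x4,x5},{x2,x4,x5}}
  U1345: {{x1,x3}} {{x2,x3},{x3,x5},{x2,x3,x4},{x2,x3,x5}}
  U1346: {{x2,x3,x4}}
  U1356: {{x2,x3,x4}}
  U1456: {{x4,x5},{x2,x4,x5}} {{x2,x3,x4}}
  U2345: {{x3,x5},{x2,x3,x5}}
  U2456: {{x4,x5},{x2,x4,x5}}
  U3456: {{x3,x4},{x2,x3,x4}}
  U12345: {{x3,x5},{x2,x3,x5}}
  U12456: {{x4,x5},{x2,x4,x5}}
  U13456: {{x2,x3,x4}}
C dims 6,21,27,15; δ0: rk 5, SNF 1^5; δ1: rk 15, SNF 1^15; δ2: rk 12, SNF 1^12
degree 0: 6−5−0 = 1 → Ȟ^0 ≅ Z
degree 1: 21−15−5 = 1 → Ȟ^1 ≅ Z
degree 2: 27−12−15 = 0 → Ȟ^2 ≅ 0


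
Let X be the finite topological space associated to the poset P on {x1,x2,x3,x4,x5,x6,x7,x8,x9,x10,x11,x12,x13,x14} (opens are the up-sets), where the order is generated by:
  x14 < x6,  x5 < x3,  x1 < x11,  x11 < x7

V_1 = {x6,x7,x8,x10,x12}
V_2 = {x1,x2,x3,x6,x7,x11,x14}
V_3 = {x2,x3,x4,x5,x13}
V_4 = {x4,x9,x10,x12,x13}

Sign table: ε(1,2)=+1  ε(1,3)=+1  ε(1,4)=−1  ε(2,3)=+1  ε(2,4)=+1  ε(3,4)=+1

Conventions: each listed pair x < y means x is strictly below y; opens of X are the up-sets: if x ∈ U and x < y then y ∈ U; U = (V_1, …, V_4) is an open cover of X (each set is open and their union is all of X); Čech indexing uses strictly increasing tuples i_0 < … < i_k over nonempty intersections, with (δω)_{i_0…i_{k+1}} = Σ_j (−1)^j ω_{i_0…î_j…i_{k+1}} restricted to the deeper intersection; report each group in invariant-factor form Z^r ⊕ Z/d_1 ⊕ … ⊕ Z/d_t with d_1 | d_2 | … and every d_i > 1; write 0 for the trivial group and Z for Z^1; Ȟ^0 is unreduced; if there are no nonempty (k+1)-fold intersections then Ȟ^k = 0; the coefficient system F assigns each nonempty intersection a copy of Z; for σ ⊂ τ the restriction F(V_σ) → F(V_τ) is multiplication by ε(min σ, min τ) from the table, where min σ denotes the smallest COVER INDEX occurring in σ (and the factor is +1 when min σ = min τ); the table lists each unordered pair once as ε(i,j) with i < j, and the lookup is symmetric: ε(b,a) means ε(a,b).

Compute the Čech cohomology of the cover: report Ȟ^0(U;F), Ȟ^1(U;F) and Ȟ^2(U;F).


Ȟ^0(U;F) ≅ 0, Ȟ^1(U;F) ≅ Z/2, Ȟ^2(U;F) ≅ 0

nonempty intersections:
  V12={x6,x7} V14={x10,x12} V23={x2,x3} V34={x4,x13}
C dims 4,4; δ0: rk 4, SNF 1^3·2
Ȟ^0: (4−4)−0=0 ⇒ 0
Ȟ^1: (4−0)−4=0 plus torsion [2] ⇒ Z/2
Ȟ^2: (0−0)−0=0 ⇒ 0


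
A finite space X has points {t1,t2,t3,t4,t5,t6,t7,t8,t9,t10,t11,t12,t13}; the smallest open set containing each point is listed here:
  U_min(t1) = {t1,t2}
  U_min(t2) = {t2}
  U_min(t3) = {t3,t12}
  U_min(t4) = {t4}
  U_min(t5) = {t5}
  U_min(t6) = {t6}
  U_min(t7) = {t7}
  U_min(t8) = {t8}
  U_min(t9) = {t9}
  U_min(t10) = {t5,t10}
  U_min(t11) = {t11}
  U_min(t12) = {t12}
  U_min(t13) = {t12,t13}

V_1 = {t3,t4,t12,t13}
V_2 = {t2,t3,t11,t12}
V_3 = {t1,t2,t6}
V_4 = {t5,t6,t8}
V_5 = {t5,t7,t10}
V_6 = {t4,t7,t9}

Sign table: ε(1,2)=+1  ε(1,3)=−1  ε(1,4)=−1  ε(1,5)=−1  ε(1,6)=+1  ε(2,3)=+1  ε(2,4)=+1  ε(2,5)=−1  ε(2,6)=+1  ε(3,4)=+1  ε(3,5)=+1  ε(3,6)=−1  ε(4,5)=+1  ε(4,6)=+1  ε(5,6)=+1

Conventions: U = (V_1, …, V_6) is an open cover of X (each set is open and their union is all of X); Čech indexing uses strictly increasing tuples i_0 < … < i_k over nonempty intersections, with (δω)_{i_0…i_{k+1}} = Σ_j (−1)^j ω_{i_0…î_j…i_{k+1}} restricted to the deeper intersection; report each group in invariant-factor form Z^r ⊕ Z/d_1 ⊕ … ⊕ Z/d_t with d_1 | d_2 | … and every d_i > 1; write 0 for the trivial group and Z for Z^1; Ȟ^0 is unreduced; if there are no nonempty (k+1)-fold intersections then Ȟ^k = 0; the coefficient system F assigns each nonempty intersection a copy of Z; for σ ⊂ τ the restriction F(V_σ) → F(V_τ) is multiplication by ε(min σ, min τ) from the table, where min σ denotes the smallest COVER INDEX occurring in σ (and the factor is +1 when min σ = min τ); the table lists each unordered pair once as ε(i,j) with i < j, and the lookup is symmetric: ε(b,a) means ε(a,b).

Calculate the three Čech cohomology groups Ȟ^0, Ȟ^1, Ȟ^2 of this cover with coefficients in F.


Ȟ^0(U;F) ≅ Z, Ȟ^1(U;F) ≅ Z and Ȟ^2(U;F) ≅ 0

cover nerve:
  V12={t3,t12} V16={t4} V23={t2} V34={t6} V45={t5} V56={t7}
C dims 6,6; δ0: rk 5, SNF 1^5
Ȟ^0: (6−5)−0=1 ⇒ Z
Ȟ^1: (6−0)−5=1 ⇒ Z
Ȟ^2: (0−0)−0=0 ⇒ 0


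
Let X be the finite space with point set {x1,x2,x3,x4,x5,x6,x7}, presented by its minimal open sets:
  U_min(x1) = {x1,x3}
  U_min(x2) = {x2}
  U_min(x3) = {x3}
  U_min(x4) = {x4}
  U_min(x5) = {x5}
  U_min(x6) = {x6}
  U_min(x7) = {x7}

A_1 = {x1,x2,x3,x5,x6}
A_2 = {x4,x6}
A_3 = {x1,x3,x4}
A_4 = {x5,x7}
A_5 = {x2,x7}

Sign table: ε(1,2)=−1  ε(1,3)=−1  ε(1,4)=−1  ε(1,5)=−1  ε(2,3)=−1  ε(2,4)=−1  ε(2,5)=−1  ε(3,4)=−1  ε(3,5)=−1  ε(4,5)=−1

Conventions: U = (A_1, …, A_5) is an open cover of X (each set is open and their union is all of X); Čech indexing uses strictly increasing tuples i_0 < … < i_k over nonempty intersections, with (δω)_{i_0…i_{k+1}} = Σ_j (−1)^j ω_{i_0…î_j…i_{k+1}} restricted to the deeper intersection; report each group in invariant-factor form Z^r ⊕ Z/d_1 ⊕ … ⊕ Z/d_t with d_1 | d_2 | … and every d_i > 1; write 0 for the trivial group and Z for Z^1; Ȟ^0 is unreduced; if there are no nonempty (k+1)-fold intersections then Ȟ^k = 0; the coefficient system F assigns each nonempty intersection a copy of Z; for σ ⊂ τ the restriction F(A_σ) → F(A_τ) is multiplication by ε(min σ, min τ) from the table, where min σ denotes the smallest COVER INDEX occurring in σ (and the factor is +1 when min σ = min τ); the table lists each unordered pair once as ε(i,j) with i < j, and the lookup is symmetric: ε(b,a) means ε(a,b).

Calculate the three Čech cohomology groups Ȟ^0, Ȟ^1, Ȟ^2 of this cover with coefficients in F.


nonempty intersections:
  A12={x6} A13={x1,x3} A14={x5} A15={x2} A23={x4} A45={x7}
C dims 5,6; δ0: rk 5, SNF 1^4·2
Ȟ^0: (5−5)−0=0 ⇒ 0
Ȟ^1: (6−0)−5=1 plus torsion [2] ⇒ Z ⊕ Z/2
Ȟ^2: (0−0)−0=0 ⇒ 0

Ȟ^0 = 0, Ȟ^1 = Z ⊕ Z/2 and Ȟ^2 = 0


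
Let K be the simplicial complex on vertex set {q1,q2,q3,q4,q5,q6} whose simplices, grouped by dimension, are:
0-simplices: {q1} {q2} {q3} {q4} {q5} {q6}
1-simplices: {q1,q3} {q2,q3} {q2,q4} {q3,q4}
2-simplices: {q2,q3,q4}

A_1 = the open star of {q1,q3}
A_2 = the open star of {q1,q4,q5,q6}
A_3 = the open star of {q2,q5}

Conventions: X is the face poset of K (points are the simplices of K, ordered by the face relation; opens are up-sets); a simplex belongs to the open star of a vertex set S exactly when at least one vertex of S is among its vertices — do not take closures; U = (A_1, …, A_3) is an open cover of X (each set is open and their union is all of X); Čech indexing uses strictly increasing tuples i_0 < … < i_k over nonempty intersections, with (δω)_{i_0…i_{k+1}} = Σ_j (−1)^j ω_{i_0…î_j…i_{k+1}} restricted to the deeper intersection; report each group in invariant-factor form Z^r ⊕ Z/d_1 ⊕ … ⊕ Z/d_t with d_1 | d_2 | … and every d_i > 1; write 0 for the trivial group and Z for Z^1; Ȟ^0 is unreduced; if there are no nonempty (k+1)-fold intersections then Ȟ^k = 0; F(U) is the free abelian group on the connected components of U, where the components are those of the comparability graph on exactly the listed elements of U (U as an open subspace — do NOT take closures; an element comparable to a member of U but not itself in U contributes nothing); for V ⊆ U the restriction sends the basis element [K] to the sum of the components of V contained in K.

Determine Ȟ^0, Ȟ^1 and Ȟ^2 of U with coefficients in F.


Ȟ^0 ≅ Z^3,  Ȟ^1 ≅ 0,  Ȟ^2 ≅ 0

nonempty intersections:
  A1={{q1},{q3},{q1,q3},{q2,q3},{q3,q4},{q2,q3,q4}} A2={{q1},{q4},{q5},{q6},{q1,q3},{q2,q4},{q3,q4},{q2,q3,q4}} A3={{q2},{q5},{q2,q3},{q2,q4},{q2,q3,q4}}
  A12={{q1},{q1,q3},{q3,q4},{q2,q3,q4}} A13={{q2,q3},{q2,q3,q4}} A23={{q5},{q2,q4},{q2,q3,q4}}
  A123={{q2,q3,q4}}
components per intersection:
  A1: {{q1},{q3},{q1,q3},{q2,q3},{q3,q4},{q2,q3,q4}}
  A2: {{q1},{q1,q3}} {{q4},{q2,q4},{q3,q4},{q2,q3,q4}} {{q5}} {{q6}}
  A3: {{q2},{q2,q3},{q2,q4},{q2,q3,q4}} {{q5}}
  A12: {{q1},{q1,q3}} {{q3,q4},{q2,q3,q4}}
  A13: {{q2,q3},{q2,q3,q4}}
  A23: {{q5}} {{q2,q4},{q2,q3,q4}}
  A123: {{q2,q3,q4}}
C dims 7,5,1; δ0: rk 4, SNF 1^4; δ1: rk 1, SNF 1^1
Ȟ^0: (7−4)−0=3 ⇒ Z^3
Ȟ^1: (5−1)−4=0 ⇒ 0
Ȟ^2: (1−0)−1=0 ⇒ 0


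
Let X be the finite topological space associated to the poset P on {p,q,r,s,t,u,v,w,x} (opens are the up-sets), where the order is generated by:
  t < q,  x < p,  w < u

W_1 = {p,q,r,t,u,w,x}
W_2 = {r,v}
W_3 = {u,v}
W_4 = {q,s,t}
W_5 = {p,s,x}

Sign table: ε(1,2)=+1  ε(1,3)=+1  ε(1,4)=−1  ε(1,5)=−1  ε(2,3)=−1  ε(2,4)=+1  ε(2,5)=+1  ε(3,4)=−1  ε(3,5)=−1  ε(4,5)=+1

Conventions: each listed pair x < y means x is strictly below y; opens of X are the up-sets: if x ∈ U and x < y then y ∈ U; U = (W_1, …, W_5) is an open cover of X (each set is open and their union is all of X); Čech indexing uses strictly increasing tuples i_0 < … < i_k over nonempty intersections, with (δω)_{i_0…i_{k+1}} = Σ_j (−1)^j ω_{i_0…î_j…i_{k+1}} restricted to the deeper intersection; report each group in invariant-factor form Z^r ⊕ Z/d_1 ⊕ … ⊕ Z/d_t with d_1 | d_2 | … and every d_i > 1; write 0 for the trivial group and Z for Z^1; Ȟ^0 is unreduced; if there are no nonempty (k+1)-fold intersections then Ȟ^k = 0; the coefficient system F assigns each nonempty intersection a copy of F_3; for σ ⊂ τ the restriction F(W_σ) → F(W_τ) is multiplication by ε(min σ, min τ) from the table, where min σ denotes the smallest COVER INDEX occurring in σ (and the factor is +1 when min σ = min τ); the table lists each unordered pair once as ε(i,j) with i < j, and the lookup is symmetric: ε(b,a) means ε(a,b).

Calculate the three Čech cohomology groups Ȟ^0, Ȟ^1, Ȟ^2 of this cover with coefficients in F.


nerve of the cover:
  W12={r} W13={u} W14={q,t} W15={p,x} W23={v} W45={s}
C dims 5,6; δ0: rk_F3 5
Ȟ^0 = (5 − 5) − 0 = 0, so Ȟ^0 ≅ 0
Ȟ^1 = (6 − 0) − 5 = 1, so Ȟ^1 ≅ Z/3
Ȟ^2 = (0 − 0) − 0 = 0, so Ȟ^2 ≅ 0

Ȟ^0 ≅ 0; Ȟ^1 ≅ Z/3; Ȟ^2 ≅ 0


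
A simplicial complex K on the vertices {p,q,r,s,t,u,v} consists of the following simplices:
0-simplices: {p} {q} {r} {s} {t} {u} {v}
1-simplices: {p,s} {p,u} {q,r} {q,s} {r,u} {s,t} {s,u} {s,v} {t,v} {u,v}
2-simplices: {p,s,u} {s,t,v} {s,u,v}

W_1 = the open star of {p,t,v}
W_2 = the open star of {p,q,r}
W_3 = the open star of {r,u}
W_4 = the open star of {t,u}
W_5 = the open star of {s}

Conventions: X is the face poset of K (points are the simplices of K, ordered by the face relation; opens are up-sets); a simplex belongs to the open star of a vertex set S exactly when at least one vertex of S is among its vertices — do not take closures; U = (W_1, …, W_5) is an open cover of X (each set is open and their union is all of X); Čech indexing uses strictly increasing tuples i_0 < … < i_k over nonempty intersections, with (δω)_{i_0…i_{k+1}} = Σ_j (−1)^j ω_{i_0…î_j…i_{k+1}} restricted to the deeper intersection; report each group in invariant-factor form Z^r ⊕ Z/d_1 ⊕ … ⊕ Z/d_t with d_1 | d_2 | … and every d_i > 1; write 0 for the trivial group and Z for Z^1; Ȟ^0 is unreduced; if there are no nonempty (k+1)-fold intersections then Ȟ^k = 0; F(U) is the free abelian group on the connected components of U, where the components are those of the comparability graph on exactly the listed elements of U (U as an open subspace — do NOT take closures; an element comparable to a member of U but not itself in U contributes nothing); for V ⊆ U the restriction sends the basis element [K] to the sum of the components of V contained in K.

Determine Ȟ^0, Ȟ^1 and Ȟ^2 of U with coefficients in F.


nonempty intersections:
  W1={{p},{t},{v},{p,s},{p,u},{s,t},{s,v},{t,v},{u,v},{p,s,u},{s,t,v},{s,u,v}} W2={{p},{q},{r},{p,s},{p,u},{q,r},{q,s},{r,u},{p,s,u}} W3={{r},{u},{p,u},{q,r},{r,u},{s,u},{u,v},{p,s,u},{s,u,v}} W4={{t},{u},{p,u},{r,u},{s,t},{s,u},{t,v},{u,v},{p,s,u},{s,t,v},{s,u,v}} W5={{s},{p,s},{q,s},{s,t},{s,u},{s,v},{p,s,u},{s,t,v},{s,u,v}}
  W12={{p},{p,s},{p,u},{p,s,u}} W13={{p,u},{u,v},{p,s,u},{s,u,v}} W14={{t},{p,u},{s,t},{t,v},{u,v},{p,s,u},{s,t,v},{s,u,v}} W15={{p,s},{s,t},{s,v},{p,s,u},{s,t,v},{s,u,v}} W23={{r},{p,u},{q,r},{r,u},{p,s,u}} W24={{p,u},{r,u},{p,s,u}} W25={{p,s},{q,s},{p,s,u}} W34={{u},{p,u},{r,u},{s,u},{u,v},{p,s,u},{s,u,v}} W35={{s,u},{p,s,u},{s,u,v}} W45={{s,t},{s,u},{p,s,u},{s,t,v},{s,u,v}}
  W123={{p,u},{p,s,u}} W124={{p,u},{p,s,u}} W125={{p,s},{p,s,u}} W134={{p,u},{u,v},{p,s,u},{s,u,v}} W135={{p,s,u},{s,u,v}} W145={{s,t},{p,s,u},{s,t,v},{s,u,v}} W234={{p,u},{r,u},{p,s,u}} W235={{p,s,u}} W245={{p,s,u}} W345={{s,u},{p,s,u},{s,u,v}}
  W1234={{p,u},{p,s,u}} W1235={{p,s,u}} W1245={{p,s,u}} W1345={{p,s,u},{s,u,v}} W2345={{p,s,u}}
  W12345={{p,s,u}}
components per intersection:
  W1: {{p},{p,s},{p,u},{p,s,u}} {{t},{v},{s,t},{s,v},{t,v},{u,v},{s,t,v},{s,u,v}}
  W2: {{p},{p,s},{p,u},{p,s,u}} {{q},{r},{q,r},{q,s},{r,u}}
  W3: {{r},{u},{p,u},{q,r},{r,u},{s,u},{u,v},{p,s,u},{s,u,v}}
  W4: {{t},{s,t},{t,v},{s,t,v}} {{u},{p,u},{r,u},{s,u},{u,v},{p,s,u},{s,u,v}}
  W5: {{s},{p,s},{q,s},{s,t},{s,u},{s,v},{p,s,u},{s,t,v},{s,u,v}}
  W12: {{p},{p,s},{p,u},{p,s,u}}
  W13: {{p,u},{p,s,u}} {{u,v},{s,u,v}}
  W14: {{t},{s,t},{t,v},{s,t,v}} {{p,u},{p,s,u}} {{u,v},{s,u,v}}
  W15: {{p,s},{p,s,u}} {{s,t},{s,v},{s,t,v},{s,u,v}}
  W23: {{r},{q,r},{r,u}} {{p,u},{p,s,u}}
  W24: {{p,u},{p,s,u}} {{r,u}}
  W25: {{p,s},{p,s,u}} {{q,s}}
  W34: {{u},{p,u},{r,u},{s,u},{u,v},{p,s,u},{s,u,v}}
  W35: {{s,u},{p,s,u},{s,u,v}}
  W45: {{s,t},{s,t,v}} {{s,u},{p,s,u},{s,u,v}}
  W123: {{p,u},{p,s,u}}
  W124: {{p,u},{p,s,u}}
  W125: {{p,s},{p,s,u}}
  W134: {{p,u},{p,s,u}} {{u,v},{s,u,v}}
  W135: {{p,s,u}} {{s,u,v}}
  W145: {{s,t},{s,t,v}} {{p,s,u}} {{s,u,v}}
  W234: {{p,u},{p,s,u}} {{r,u}}
  W235: {{p,s,u}}
  W245: {{p,s,u}}
  W345: {{s,u},{p,s,u},{s,u,v}}
  W1234: {{p,u},{p,s,u}}
  W1235: {{p,s,u}}
  W1245: {{p,s,u}}
  W1345: {{p,s,u}} {{s,u,v}}
  W2345: {{p,s,u}}
  W12345: {{p,s,u}}
C dims 8,18,15,6; δ0: rk 7, SNF 1^7; δ1: rk 10, SNF 1^10; δ2: rk 5, SNF 1^5
Ȟ^0: (8−7)−0=1 ⇒ Z
Ȟ^1: (18−10)−7=1 ⇒ Z
Ȟ^2: (15−5)−10=0 ⇒ 0

Ȟ^0(U;F) ≅ Z, Ȟ^1(U;F) ≅ Z, Ȟ^2(U;F) ≅ 0


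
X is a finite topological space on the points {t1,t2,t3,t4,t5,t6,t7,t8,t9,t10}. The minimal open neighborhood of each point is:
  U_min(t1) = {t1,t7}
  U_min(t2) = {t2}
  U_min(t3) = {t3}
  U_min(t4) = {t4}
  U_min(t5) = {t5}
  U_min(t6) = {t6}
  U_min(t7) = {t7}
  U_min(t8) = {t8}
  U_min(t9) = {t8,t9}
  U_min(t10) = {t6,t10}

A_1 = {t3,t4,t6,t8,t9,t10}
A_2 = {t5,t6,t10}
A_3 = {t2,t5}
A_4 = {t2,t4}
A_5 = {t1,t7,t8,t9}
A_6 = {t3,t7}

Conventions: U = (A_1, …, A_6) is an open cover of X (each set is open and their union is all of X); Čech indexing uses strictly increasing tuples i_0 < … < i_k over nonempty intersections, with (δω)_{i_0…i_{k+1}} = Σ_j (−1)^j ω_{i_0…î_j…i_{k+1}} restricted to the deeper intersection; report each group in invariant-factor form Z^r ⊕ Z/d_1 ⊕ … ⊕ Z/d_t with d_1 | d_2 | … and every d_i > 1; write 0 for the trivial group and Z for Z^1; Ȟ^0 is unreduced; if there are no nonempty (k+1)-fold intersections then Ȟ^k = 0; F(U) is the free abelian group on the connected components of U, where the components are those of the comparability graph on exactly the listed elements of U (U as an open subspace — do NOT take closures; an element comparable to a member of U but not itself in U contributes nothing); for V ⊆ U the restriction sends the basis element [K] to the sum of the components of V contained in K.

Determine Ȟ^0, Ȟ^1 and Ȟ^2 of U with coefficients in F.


Ȟ^0 ≅ Z^7; Ȟ^1 ≅ 0; Ȟ^2 ≅ 0

intersection data:
  A12={t6,t10} A14={t4} A15={t8,t9} A16={t3} A23={t5} A34={t2} A56={t7}
components per intersection:
  A1: {t3} {t4} {t6,t10} {t8,t9}
  A2: {t5} {t6,t10}
  A3: {t2} {t5}
  A4: {t2} {t4}
  A5: {t1,t7} {t8,t9}
  A6: {t3} {t7}
  A12: {t6,t10}
  A14: {t4}
  A15: {t8,t9}
  A16: {t3}
  A23: {t5}
  A34: {t2}
  A56: {t7}
C dims 14,7; δ0: rk 7, SNF 1^7
Ȟ^0 = (14 − 7) − 0 = 7, so Ȟ^0 ≅ Z^7
Ȟ^1 = (7 − 0) − 7 = 0, so Ȟ^1 ≅ 0
Ȟ^2 = (0 − 0) − 0 = 0, so Ȟ^2 ≅ 0


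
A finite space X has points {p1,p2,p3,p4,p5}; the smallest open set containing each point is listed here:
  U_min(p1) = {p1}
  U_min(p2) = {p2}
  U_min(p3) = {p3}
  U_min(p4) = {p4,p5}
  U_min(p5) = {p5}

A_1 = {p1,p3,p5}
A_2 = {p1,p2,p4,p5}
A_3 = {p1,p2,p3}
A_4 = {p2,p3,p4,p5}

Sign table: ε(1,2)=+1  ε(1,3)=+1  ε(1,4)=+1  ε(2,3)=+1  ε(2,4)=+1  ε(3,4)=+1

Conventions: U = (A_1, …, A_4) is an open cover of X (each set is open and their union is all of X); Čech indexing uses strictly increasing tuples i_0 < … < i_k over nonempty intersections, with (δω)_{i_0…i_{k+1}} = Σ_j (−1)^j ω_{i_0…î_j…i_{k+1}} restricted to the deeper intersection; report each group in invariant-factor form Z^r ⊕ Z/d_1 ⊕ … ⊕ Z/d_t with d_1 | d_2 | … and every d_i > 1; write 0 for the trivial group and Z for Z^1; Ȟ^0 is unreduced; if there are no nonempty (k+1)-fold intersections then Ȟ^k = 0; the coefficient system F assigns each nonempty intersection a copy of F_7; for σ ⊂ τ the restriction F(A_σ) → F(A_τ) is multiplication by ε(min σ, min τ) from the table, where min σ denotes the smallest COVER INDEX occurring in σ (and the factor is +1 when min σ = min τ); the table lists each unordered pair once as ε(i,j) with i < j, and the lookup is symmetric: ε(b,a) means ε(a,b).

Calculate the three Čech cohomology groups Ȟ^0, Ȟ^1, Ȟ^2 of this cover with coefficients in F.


Ȟ^0 = Z/7, Ȟ^1 = 0, Ȟ^2 = Z/7

nonempty overlaps:
  A12={p1,p5} A13={p1,p3} A14={p3,p5} A23={p1,p2} A24={p2,p4,p5} A34={p2,p3}
  A123={p1} A124={p5} A134={p3} A234={p2}
C dims 4,6,4; δ0: rk_F7 3; δ1: rk_F7 3
degree 0: 4−3−0 = 1 → Ȟ^0 ≅ Z/7
degree 1: 6−3−3 = 0 → Ȟ^1 ≅ 0
degree 2: 4−0−3 = 1 → Ȟ^2 ≅ Z/7


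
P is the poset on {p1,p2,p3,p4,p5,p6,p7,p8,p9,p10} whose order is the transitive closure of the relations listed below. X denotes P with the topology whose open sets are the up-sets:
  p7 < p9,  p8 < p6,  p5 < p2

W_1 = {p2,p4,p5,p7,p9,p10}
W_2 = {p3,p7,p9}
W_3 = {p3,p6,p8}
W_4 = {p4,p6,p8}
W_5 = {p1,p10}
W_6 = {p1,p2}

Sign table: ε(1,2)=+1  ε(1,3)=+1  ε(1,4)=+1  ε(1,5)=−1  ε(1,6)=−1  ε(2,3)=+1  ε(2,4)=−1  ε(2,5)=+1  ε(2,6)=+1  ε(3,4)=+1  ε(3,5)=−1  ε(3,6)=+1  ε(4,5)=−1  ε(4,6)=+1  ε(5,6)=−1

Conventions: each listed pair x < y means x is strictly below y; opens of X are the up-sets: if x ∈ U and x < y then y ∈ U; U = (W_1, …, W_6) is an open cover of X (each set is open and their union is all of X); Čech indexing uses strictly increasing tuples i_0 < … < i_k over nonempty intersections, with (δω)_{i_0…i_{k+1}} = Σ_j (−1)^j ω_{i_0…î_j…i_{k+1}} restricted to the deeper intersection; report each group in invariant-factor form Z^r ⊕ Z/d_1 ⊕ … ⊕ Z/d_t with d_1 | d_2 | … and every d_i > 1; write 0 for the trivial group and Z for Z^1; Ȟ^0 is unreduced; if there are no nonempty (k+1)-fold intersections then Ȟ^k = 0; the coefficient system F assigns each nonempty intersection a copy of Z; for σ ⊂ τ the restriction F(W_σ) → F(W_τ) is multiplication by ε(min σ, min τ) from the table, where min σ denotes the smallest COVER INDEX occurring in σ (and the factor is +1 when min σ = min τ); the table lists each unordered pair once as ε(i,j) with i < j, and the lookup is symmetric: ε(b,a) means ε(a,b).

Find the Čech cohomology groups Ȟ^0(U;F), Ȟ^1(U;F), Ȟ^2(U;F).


nerve of the cover:
  W12={p7,p9} W14={p4} W15={p10} W16={p2} W23={p3} W34={p6,p8} W56={p1}
C dims 6,7; δ0: rk 6, SNF 1^5·2
Ȟ^0 = (6 − 6) − 0 = 0, so Ȟ^0 ≅ 0
Ȟ^1 = (7 − 0) − 6 = 1 plus torsion [2], so Ȟ^1 ≅ Z ⊕ Z/2
Ȟ^2 = (0 − 0) − 0 = 0, so Ȟ^2 ≅ 0

Ȟ^0(U;F) ≅ 0,  Ȟ^1(U;F) ≅ Z ⊕ Z/2,  Ȟ^2(U;F) ≅ 0


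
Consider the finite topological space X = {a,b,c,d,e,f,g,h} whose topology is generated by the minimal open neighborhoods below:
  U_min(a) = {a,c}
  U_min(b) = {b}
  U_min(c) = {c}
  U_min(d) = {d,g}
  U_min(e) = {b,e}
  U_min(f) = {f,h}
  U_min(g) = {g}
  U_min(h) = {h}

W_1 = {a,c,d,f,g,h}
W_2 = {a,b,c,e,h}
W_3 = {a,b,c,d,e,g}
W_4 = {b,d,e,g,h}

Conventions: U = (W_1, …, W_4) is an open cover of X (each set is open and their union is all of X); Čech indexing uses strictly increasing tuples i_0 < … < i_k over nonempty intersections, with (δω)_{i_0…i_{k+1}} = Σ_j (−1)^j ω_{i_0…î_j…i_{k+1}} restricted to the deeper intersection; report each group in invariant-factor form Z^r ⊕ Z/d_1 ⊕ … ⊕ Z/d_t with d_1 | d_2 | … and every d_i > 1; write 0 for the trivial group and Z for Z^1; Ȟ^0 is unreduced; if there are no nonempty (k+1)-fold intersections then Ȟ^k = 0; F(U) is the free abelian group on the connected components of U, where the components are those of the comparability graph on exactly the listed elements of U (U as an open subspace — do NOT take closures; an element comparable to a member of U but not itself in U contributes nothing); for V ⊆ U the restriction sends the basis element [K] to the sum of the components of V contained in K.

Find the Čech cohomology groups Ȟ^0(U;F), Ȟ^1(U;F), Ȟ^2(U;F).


Ȟ^0 = Z^4, Ȟ^1 = 0 and Ȟ^2 = 0

nerve of the cover:
  W12={a,c,h} W13={a,c,d,g} W14={d,g,h} W23={a,b,c,e} W24={b,e,h} W34={b,d,e,g}
  W123={a,c} W124={h} W134={d,g} W234={b,e}
components per intersection:
  W1: {a,c} {d,g} {f,h}
  W2: {a,c} {b,e} {h}
  W3: {a,c} {b,e} {d,g}
  W4: {b,e} {d,g} {h}
  W12: {a,c} {h}
  W13: {a,c} {d,g}
  W14: {d,g} {h}
  W23: {a,c} {b,e}
  W24: {b,e} {h}
  W34: {b,e} {d,g}
  W123: {a,c}
  W124: {h}
  W134: {d,g}
  W234: {b,e}
C dims 12,12,4; δ0: rk 8, SNF 1^8; δ1: rk 4, SNF 1^4
Ȟ^0 = (12 − 8) − 0 = 4, so Ȟ^0 ≅ Z^4
Ȟ^1 = (12 − 4) − 8 = 0, so Ȟ^1 ≅ 0
Ȟ^2 = (4 − 0) − 4 = 0, so Ȟ^2 ≅ 0


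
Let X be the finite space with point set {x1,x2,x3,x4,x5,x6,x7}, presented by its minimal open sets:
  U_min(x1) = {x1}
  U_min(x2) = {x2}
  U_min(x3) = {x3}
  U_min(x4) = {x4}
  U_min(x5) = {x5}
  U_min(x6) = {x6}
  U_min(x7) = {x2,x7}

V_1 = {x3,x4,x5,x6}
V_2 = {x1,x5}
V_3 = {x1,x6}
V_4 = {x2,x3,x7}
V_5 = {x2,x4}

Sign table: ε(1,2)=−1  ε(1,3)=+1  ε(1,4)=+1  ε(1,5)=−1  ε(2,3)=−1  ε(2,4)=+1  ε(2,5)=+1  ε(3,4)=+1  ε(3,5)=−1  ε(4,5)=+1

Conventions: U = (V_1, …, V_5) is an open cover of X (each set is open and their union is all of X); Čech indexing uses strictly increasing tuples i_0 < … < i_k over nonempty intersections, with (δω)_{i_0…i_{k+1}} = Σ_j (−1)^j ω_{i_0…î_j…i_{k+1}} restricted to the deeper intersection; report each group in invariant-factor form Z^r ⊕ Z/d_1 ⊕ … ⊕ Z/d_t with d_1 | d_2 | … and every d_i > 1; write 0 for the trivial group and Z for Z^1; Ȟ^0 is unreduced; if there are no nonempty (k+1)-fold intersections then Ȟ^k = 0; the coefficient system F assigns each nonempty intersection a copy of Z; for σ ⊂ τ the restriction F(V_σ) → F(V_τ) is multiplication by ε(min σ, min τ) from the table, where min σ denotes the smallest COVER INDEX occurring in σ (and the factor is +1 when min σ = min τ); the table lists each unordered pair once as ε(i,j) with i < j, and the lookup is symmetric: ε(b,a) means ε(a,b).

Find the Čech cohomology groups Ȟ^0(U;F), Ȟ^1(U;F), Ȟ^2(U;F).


Ȟ^0 ≅ 0; Ȟ^1 ≅ Z ⊕ Z/2; Ȟ^2 ≅ 0

nerve of the cover:
  V12={x5} V13={x6} V14={x3} V15={x4} V23={x1} V45={x2}
C dims 5,6; δ0: rk 5, SNF 1^4·2
Ȟ^0 = (5 − 5) − 0 = 0, so Ȟ^0 ≅ 0
Ȟ^1 = (6 − 0) − 5 = 1 plus torsion [2], so Ȟ^1 ≅ Z ⊕ Z/2
Ȟ^2 = (0 − 0) − 0 = 0, so Ȟ^2 ≅ 0


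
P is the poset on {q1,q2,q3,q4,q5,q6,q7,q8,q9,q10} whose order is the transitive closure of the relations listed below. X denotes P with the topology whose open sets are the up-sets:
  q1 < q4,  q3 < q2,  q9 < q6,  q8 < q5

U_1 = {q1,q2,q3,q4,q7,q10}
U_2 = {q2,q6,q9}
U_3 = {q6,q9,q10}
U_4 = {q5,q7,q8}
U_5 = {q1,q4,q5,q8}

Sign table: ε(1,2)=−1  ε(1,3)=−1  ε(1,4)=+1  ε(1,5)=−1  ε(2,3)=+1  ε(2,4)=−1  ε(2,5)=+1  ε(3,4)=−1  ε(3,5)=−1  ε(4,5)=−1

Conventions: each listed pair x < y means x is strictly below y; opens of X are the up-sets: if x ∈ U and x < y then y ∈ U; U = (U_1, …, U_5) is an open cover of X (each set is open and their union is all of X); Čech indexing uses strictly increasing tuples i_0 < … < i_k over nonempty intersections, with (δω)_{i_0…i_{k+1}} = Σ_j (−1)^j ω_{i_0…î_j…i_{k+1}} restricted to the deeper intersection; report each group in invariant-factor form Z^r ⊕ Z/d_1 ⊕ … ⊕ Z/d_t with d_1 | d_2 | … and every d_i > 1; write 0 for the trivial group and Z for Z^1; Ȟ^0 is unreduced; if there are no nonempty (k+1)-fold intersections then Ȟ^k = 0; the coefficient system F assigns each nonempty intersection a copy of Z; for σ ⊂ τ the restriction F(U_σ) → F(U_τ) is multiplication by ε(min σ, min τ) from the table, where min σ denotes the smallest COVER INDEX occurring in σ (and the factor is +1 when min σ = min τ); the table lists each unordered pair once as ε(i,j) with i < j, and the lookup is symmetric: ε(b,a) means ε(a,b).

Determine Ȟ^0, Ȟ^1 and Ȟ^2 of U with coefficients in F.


intersection data:
  U12={q2} U13={q10} U14={q7} U15={q1,q4} U23={q6,q9} U45={q5,q8}
C dims 5,6; δ0: rk 4, SNF 1^4
Ȟ^0 = (5 − 4) − 0 = 1, so Ȟ^0 ≅ Z
Ȟ^1 = (6 − 0) − 4 = 2, so Ȟ^1 ≅ Z^2
Ȟ^2 = (0 − 0) − 0 = 0, so Ȟ^2 ≅ 0

Ȟ^0 = Z, Ȟ^1 = Z^2 and Ȟ^2 = 0
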